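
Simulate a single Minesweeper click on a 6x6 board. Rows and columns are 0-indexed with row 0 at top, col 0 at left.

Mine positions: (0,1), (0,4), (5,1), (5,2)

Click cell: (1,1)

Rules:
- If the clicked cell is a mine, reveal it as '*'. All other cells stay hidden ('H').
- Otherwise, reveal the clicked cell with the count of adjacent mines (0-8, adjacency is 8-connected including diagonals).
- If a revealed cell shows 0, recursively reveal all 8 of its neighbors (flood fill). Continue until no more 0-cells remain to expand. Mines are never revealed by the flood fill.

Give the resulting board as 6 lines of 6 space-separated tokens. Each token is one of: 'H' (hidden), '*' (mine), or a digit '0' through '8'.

H H H H H H
H 1 H H H H
H H H H H H
H H H H H H
H H H H H H
H H H H H H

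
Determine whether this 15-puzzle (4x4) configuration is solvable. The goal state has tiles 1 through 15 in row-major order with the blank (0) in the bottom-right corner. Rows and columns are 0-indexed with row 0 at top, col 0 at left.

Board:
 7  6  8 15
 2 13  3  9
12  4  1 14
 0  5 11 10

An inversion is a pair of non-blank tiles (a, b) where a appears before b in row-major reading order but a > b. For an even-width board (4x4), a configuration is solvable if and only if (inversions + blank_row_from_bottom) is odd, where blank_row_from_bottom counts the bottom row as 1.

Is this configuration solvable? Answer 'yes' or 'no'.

Inversions: 50
Blank is in row 3 (0-indexed from top), which is row 1 counting from the bottom (bottom = 1).
50 + 1 = 51, which is odd, so the puzzle is solvable.

Answer: yes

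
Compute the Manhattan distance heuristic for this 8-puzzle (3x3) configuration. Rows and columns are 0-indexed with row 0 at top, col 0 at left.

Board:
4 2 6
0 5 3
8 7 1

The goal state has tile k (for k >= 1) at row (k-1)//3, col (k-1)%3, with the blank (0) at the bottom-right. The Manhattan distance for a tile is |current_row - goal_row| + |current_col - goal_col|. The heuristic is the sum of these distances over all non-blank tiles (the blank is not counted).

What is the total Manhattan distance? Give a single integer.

Answer: 9

Derivation:
Tile 4: at (0,0), goal (1,0), distance |0-1|+|0-0| = 1
Tile 2: at (0,1), goal (0,1), distance |0-0|+|1-1| = 0
Tile 6: at (0,2), goal (1,2), distance |0-1|+|2-2| = 1
Tile 5: at (1,1), goal (1,1), distance |1-1|+|1-1| = 0
Tile 3: at (1,2), goal (0,2), distance |1-0|+|2-2| = 1
Tile 8: at (2,0), goal (2,1), distance |2-2|+|0-1| = 1
Tile 7: at (2,1), goal (2,0), distance |2-2|+|1-0| = 1
Tile 1: at (2,2), goal (0,0), distance |2-0|+|2-0| = 4
Sum: 1 + 0 + 1 + 0 + 1 + 1 + 1 + 4 = 9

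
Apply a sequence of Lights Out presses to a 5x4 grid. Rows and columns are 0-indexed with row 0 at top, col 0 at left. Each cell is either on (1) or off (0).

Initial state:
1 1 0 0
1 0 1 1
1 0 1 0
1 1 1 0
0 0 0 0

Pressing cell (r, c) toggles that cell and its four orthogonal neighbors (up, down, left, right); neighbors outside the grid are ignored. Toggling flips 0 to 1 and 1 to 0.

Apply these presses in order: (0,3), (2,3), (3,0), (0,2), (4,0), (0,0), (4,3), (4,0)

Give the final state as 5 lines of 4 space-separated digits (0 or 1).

Answer: 0 1 0 0
0 0 0 1
0 0 0 1
0 0 1 0
1 0 1 1

Derivation:
After press 1 at (0,3):
1 1 1 1
1 0 1 0
1 0 1 0
1 1 1 0
0 0 0 0

After press 2 at (2,3):
1 1 1 1
1 0 1 1
1 0 0 1
1 1 1 1
0 0 0 0

After press 3 at (3,0):
1 1 1 1
1 0 1 1
0 0 0 1
0 0 1 1
1 0 0 0

After press 4 at (0,2):
1 0 0 0
1 0 0 1
0 0 0 1
0 0 1 1
1 0 0 0

After press 5 at (4,0):
1 0 0 0
1 0 0 1
0 0 0 1
1 0 1 1
0 1 0 0

After press 6 at (0,0):
0 1 0 0
0 0 0 1
0 0 0 1
1 0 1 1
0 1 0 0

After press 7 at (4,3):
0 1 0 0
0 0 0 1
0 0 0 1
1 0 1 0
0 1 1 1

After press 8 at (4,0):
0 1 0 0
0 0 0 1
0 0 0 1
0 0 1 0
1 0 1 1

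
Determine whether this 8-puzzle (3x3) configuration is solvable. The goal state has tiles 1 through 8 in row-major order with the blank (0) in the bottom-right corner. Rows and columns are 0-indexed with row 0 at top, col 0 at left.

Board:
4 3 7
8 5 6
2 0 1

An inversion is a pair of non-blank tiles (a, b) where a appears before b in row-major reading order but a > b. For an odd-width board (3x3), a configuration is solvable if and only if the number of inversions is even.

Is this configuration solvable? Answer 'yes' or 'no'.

Answer: yes

Derivation:
Inversions (pairs i<j in row-major order where tile[i] > tile[j] > 0): 18
18 is even, so the puzzle is solvable.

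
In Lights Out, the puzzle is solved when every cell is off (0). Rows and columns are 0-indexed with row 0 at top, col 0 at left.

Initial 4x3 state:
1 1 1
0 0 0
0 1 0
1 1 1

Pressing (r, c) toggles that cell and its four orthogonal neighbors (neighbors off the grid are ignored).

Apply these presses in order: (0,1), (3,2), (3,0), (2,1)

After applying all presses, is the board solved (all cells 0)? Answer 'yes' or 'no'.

After press 1 at (0,1):
0 0 0
0 1 0
0 1 0
1 1 1

After press 2 at (3,2):
0 0 0
0 1 0
0 1 1
1 0 0

After press 3 at (3,0):
0 0 0
0 1 0
1 1 1
0 1 0

After press 4 at (2,1):
0 0 0
0 0 0
0 0 0
0 0 0

Lights still on: 0

Answer: yes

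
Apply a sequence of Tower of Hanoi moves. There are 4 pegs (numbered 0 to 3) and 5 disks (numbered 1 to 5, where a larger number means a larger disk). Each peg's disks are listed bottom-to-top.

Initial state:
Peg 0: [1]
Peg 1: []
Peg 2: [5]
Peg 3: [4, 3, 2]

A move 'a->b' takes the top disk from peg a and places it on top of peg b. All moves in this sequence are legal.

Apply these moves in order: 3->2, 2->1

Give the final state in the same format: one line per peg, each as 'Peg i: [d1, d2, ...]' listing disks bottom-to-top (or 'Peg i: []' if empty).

Answer: Peg 0: [1]
Peg 1: [2]
Peg 2: [5]
Peg 3: [4, 3]

Derivation:
After move 1 (3->2):
Peg 0: [1]
Peg 1: []
Peg 2: [5, 2]
Peg 3: [4, 3]

After move 2 (2->1):
Peg 0: [1]
Peg 1: [2]
Peg 2: [5]
Peg 3: [4, 3]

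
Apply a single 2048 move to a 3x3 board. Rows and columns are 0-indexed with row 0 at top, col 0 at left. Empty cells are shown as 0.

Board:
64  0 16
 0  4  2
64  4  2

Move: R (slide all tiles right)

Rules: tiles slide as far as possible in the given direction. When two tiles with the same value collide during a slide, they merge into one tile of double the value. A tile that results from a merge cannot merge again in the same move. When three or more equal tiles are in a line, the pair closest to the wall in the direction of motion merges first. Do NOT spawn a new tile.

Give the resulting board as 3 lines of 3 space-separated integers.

Answer:  0 64 16
 0  4  2
64  4  2

Derivation:
Slide right:
row 0: [64, 0, 16] -> [0, 64, 16]
row 1: [0, 4, 2] -> [0, 4, 2]
row 2: [64, 4, 2] -> [64, 4, 2]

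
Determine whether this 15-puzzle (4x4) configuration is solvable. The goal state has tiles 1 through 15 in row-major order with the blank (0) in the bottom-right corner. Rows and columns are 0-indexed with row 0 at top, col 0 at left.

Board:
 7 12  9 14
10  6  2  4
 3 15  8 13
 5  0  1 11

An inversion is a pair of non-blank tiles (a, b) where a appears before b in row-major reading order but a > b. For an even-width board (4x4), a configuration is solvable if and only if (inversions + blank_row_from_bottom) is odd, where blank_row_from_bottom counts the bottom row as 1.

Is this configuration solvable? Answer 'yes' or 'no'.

Answer: yes

Derivation:
Inversions: 60
Blank is in row 3 (0-indexed from top), which is row 1 counting from the bottom (bottom = 1).
60 + 1 = 61, which is odd, so the puzzle is solvable.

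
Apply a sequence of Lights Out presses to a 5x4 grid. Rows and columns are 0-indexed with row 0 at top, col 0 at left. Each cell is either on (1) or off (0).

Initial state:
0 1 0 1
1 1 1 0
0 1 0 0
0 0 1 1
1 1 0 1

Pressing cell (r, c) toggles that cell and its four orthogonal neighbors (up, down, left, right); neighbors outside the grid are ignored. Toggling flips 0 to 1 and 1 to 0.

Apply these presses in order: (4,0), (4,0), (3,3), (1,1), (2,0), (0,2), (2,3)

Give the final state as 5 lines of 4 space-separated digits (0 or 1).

After press 1 at (4,0):
0 1 0 1
1 1 1 0
0 1 0 0
1 0 1 1
0 0 0 1

After press 2 at (4,0):
0 1 0 1
1 1 1 0
0 1 0 0
0 0 1 1
1 1 0 1

After press 3 at (3,3):
0 1 0 1
1 1 1 0
0 1 0 1
0 0 0 0
1 1 0 0

After press 4 at (1,1):
0 0 0 1
0 0 0 0
0 0 0 1
0 0 0 0
1 1 0 0

After press 5 at (2,0):
0 0 0 1
1 0 0 0
1 1 0 1
1 0 0 0
1 1 0 0

After press 6 at (0,2):
0 1 1 0
1 0 1 0
1 1 0 1
1 0 0 0
1 1 0 0

After press 7 at (2,3):
0 1 1 0
1 0 1 1
1 1 1 0
1 0 0 1
1 1 0 0

Answer: 0 1 1 0
1 0 1 1
1 1 1 0
1 0 0 1
1 1 0 0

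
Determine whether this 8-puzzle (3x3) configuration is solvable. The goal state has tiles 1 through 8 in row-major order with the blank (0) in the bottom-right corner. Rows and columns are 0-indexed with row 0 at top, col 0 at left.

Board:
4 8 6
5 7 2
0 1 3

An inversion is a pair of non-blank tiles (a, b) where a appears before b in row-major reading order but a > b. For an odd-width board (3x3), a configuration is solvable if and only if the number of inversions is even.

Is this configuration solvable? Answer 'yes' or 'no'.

Inversions (pairs i<j in row-major order where tile[i] > tile[j] > 0): 20
20 is even, so the puzzle is solvable.

Answer: yes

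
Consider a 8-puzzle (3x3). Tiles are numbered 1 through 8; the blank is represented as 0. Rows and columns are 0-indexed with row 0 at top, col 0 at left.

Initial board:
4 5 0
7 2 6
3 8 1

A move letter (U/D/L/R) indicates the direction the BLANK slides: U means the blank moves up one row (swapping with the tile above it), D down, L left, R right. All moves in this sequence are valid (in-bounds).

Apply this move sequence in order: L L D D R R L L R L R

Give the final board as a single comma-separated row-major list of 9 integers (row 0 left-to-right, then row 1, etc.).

Answer: 7, 4, 5, 3, 2, 6, 8, 0, 1

Derivation:
After move 1 (L):
4 0 5
7 2 6
3 8 1

After move 2 (L):
0 4 5
7 2 6
3 8 1

After move 3 (D):
7 4 5
0 2 6
3 8 1

After move 4 (D):
7 4 5
3 2 6
0 8 1

After move 5 (R):
7 4 5
3 2 6
8 0 1

After move 6 (R):
7 4 5
3 2 6
8 1 0

After move 7 (L):
7 4 5
3 2 6
8 0 1

After move 8 (L):
7 4 5
3 2 6
0 8 1

After move 9 (R):
7 4 5
3 2 6
8 0 1

After move 10 (L):
7 4 5
3 2 6
0 8 1

After move 11 (R):
7 4 5
3 2 6
8 0 1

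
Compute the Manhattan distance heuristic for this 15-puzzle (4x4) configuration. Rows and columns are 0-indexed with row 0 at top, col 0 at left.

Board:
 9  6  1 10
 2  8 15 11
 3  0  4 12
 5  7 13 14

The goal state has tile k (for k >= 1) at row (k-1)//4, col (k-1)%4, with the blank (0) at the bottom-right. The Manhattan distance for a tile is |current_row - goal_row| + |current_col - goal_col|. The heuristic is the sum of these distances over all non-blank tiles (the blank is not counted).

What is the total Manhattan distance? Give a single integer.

Tile 9: (0,0)->(2,0) = 2
Tile 6: (0,1)->(1,1) = 1
Tile 1: (0,2)->(0,0) = 2
Tile 10: (0,3)->(2,1) = 4
Tile 2: (1,0)->(0,1) = 2
Tile 8: (1,1)->(1,3) = 2
Tile 15: (1,2)->(3,2) = 2
Tile 11: (1,3)->(2,2) = 2
Tile 3: (2,0)->(0,2) = 4
Tile 4: (2,2)->(0,3) = 3
Tile 12: (2,3)->(2,3) = 0
Tile 5: (3,0)->(1,0) = 2
Tile 7: (3,1)->(1,2) = 3
Tile 13: (3,2)->(3,0) = 2
Tile 14: (3,3)->(3,1) = 2
Sum: 2 + 1 + 2 + 4 + 2 + 2 + 2 + 2 + 4 + 3 + 0 + 2 + 3 + 2 + 2 = 33

Answer: 33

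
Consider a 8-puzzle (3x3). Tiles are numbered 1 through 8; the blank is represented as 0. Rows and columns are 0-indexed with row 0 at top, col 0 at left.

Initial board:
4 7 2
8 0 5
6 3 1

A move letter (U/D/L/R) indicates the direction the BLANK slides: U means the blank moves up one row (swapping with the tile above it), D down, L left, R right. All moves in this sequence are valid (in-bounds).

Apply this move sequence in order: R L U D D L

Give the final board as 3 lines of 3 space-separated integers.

Answer: 4 7 2
8 3 5
0 6 1

Derivation:
After move 1 (R):
4 7 2
8 5 0
6 3 1

After move 2 (L):
4 7 2
8 0 5
6 3 1

After move 3 (U):
4 0 2
8 7 5
6 3 1

After move 4 (D):
4 7 2
8 0 5
6 3 1

After move 5 (D):
4 7 2
8 3 5
6 0 1

After move 6 (L):
4 7 2
8 3 5
0 6 1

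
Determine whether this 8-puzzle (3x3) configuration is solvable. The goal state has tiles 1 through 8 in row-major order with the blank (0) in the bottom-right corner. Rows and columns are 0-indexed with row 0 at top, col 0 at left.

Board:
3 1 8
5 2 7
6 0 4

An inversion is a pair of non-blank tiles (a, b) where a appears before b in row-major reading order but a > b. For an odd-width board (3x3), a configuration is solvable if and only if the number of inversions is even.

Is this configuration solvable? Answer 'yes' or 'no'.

Answer: yes

Derivation:
Inversions (pairs i<j in row-major order where tile[i] > tile[j] > 0): 12
12 is even, so the puzzle is solvable.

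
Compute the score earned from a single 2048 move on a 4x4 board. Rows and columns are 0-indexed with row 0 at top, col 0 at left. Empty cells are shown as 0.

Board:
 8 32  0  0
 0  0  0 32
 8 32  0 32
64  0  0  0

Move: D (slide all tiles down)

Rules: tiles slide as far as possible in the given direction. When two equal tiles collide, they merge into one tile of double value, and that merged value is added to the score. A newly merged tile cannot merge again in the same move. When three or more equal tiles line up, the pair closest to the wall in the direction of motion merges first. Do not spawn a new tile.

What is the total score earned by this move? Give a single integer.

Slide down:
col 0: [8, 0, 8, 64] -> [0, 0, 16, 64]  score +16 (running 16)
col 1: [32, 0, 32, 0] -> [0, 0, 0, 64]  score +64 (running 80)
col 2: [0, 0, 0, 0] -> [0, 0, 0, 0]  score +0 (running 80)
col 3: [0, 32, 32, 0] -> [0, 0, 0, 64]  score +64 (running 144)
Board after move:
 0  0  0  0
 0  0  0  0
16  0  0  0
64 64  0 64

Answer: 144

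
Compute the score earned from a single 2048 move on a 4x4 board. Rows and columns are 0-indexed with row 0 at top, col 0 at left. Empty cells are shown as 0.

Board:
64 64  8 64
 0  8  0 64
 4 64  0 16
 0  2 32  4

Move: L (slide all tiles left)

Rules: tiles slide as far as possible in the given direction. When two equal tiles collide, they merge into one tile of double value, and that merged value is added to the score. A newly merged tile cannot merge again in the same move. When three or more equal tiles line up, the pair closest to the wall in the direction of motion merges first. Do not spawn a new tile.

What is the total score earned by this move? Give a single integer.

Answer: 128

Derivation:
Slide left:
row 0: [64, 64, 8, 64] -> [128, 8, 64, 0]  score +128 (running 128)
row 1: [0, 8, 0, 64] -> [8, 64, 0, 0]  score +0 (running 128)
row 2: [4, 64, 0, 16] -> [4, 64, 16, 0]  score +0 (running 128)
row 3: [0, 2, 32, 4] -> [2, 32, 4, 0]  score +0 (running 128)
Board after move:
128   8  64   0
  8  64   0   0
  4  64  16   0
  2  32   4   0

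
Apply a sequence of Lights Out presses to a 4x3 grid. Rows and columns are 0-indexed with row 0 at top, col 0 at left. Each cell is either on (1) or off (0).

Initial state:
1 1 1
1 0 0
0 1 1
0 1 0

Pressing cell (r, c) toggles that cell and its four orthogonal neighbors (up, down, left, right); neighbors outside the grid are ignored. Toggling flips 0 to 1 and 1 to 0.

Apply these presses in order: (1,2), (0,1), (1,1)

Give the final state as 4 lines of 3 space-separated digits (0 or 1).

Answer: 0 1 1
0 1 0
0 0 0
0 1 0

Derivation:
After press 1 at (1,2):
1 1 0
1 1 1
0 1 0
0 1 0

After press 2 at (0,1):
0 0 1
1 0 1
0 1 0
0 1 0

After press 3 at (1,1):
0 1 1
0 1 0
0 0 0
0 1 0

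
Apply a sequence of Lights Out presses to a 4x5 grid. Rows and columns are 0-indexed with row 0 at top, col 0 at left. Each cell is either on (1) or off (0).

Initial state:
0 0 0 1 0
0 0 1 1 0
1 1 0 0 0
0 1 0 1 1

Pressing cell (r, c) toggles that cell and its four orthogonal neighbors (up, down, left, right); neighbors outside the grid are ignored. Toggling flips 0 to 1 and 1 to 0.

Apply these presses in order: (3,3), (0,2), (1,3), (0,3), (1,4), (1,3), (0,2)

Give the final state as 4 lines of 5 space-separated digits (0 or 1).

Answer: 0 0 1 0 0
0 0 1 1 1
1 1 0 1 1
0 1 1 0 0

Derivation:
After press 1 at (3,3):
0 0 0 1 0
0 0 1 1 0
1 1 0 1 0
0 1 1 0 0

After press 2 at (0,2):
0 1 1 0 0
0 0 0 1 0
1 1 0 1 0
0 1 1 0 0

After press 3 at (1,3):
0 1 1 1 0
0 0 1 0 1
1 1 0 0 0
0 1 1 0 0

After press 4 at (0,3):
0 1 0 0 1
0 0 1 1 1
1 1 0 0 0
0 1 1 0 0

After press 5 at (1,4):
0 1 0 0 0
0 0 1 0 0
1 1 0 0 1
0 1 1 0 0

After press 6 at (1,3):
0 1 0 1 0
0 0 0 1 1
1 1 0 1 1
0 1 1 0 0

After press 7 at (0,2):
0 0 1 0 0
0 0 1 1 1
1 1 0 1 1
0 1 1 0 0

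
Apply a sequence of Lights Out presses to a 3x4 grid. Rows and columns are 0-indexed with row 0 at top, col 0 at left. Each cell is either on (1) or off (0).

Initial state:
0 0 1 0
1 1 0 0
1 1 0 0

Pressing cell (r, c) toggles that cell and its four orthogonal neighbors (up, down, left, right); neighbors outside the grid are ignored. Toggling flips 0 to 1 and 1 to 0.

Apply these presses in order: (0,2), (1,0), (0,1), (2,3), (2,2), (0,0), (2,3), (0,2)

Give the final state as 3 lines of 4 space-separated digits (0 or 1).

After press 1 at (0,2):
0 1 0 1
1 1 1 0
1 1 0 0

After press 2 at (1,0):
1 1 0 1
0 0 1 0
0 1 0 0

After press 3 at (0,1):
0 0 1 1
0 1 1 0
0 1 0 0

After press 4 at (2,3):
0 0 1 1
0 1 1 1
0 1 1 1

After press 5 at (2,2):
0 0 1 1
0 1 0 1
0 0 0 0

After press 6 at (0,0):
1 1 1 1
1 1 0 1
0 0 0 0

After press 7 at (2,3):
1 1 1 1
1 1 0 0
0 0 1 1

After press 8 at (0,2):
1 0 0 0
1 1 1 0
0 0 1 1

Answer: 1 0 0 0
1 1 1 0
0 0 1 1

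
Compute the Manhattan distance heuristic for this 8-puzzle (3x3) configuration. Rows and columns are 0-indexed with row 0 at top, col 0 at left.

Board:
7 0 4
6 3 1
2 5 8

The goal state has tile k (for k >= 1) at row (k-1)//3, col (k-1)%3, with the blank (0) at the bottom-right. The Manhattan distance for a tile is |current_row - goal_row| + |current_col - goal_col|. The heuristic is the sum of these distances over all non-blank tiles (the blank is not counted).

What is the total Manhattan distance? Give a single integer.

Tile 7: (0,0)->(2,0) = 2
Tile 4: (0,2)->(1,0) = 3
Tile 6: (1,0)->(1,2) = 2
Tile 3: (1,1)->(0,2) = 2
Tile 1: (1,2)->(0,0) = 3
Tile 2: (2,0)->(0,1) = 3
Tile 5: (2,1)->(1,1) = 1
Tile 8: (2,2)->(2,1) = 1
Sum: 2 + 3 + 2 + 2 + 3 + 3 + 1 + 1 = 17

Answer: 17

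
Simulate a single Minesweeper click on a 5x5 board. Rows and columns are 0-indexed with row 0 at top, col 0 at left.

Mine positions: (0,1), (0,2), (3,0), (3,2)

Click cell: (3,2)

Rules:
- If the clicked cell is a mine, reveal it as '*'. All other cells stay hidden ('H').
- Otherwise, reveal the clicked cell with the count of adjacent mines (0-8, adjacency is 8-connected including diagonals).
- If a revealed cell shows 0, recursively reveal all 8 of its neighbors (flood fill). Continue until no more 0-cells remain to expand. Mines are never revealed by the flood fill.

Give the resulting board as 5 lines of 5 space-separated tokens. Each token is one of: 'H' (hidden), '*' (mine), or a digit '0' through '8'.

H H H H H
H H H H H
H H H H H
H H * H H
H H H H H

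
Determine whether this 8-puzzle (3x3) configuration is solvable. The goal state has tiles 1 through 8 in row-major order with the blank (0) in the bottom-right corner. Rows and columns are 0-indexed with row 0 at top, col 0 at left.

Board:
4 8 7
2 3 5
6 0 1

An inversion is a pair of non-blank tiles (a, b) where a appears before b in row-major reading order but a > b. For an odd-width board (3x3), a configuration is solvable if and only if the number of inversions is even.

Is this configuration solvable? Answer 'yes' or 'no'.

Inversions (pairs i<j in row-major order where tile[i] > tile[j] > 0): 18
18 is even, so the puzzle is solvable.

Answer: yes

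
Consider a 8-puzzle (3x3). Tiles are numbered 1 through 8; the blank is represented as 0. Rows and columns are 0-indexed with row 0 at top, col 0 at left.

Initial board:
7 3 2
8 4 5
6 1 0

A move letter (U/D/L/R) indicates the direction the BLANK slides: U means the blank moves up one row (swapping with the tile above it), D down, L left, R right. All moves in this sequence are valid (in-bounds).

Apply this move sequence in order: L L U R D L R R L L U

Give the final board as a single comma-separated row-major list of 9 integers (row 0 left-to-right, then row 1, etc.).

After move 1 (L):
7 3 2
8 4 5
6 0 1

After move 2 (L):
7 3 2
8 4 5
0 6 1

After move 3 (U):
7 3 2
0 4 5
8 6 1

After move 4 (R):
7 3 2
4 0 5
8 6 1

After move 5 (D):
7 3 2
4 6 5
8 0 1

After move 6 (L):
7 3 2
4 6 5
0 8 1

After move 7 (R):
7 3 2
4 6 5
8 0 1

After move 8 (R):
7 3 2
4 6 5
8 1 0

After move 9 (L):
7 3 2
4 6 5
8 0 1

After move 10 (L):
7 3 2
4 6 5
0 8 1

After move 11 (U):
7 3 2
0 6 5
4 8 1

Answer: 7, 3, 2, 0, 6, 5, 4, 8, 1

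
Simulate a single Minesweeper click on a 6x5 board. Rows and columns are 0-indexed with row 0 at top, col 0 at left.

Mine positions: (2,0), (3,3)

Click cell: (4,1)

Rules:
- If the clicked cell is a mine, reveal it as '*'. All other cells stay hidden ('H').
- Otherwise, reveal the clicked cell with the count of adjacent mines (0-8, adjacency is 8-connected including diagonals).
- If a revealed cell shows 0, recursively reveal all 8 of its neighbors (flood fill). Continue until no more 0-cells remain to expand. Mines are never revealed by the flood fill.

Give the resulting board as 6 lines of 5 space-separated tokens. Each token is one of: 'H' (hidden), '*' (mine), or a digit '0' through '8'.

H H H H H
H H H H H
H H H H H
1 1 1 H H
0 0 1 1 1
0 0 0 0 0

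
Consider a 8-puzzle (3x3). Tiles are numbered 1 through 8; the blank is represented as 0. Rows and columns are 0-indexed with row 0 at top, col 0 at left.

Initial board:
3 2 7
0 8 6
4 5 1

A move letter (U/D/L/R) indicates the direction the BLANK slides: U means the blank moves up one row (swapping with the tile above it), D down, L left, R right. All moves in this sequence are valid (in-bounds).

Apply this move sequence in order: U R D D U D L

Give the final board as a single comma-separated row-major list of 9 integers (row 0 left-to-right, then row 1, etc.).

After move 1 (U):
0 2 7
3 8 6
4 5 1

After move 2 (R):
2 0 7
3 8 6
4 5 1

After move 3 (D):
2 8 7
3 0 6
4 5 1

After move 4 (D):
2 8 7
3 5 6
4 0 1

After move 5 (U):
2 8 7
3 0 6
4 5 1

After move 6 (D):
2 8 7
3 5 6
4 0 1

After move 7 (L):
2 8 7
3 5 6
0 4 1

Answer: 2, 8, 7, 3, 5, 6, 0, 4, 1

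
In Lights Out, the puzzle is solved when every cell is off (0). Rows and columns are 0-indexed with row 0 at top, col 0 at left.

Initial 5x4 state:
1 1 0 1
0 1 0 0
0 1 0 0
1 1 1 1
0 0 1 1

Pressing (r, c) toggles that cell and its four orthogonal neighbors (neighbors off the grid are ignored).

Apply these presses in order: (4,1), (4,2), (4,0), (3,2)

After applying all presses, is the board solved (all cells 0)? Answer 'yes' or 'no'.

Answer: no

Derivation:
After press 1 at (4,1):
1 1 0 1
0 1 0 0
0 1 0 0
1 0 1 1
1 1 0 1

After press 2 at (4,2):
1 1 0 1
0 1 0 0
0 1 0 0
1 0 0 1
1 0 1 0

After press 3 at (4,0):
1 1 0 1
0 1 0 0
0 1 0 0
0 0 0 1
0 1 1 0

After press 4 at (3,2):
1 1 0 1
0 1 0 0
0 1 1 0
0 1 1 0
0 1 0 0

Lights still on: 9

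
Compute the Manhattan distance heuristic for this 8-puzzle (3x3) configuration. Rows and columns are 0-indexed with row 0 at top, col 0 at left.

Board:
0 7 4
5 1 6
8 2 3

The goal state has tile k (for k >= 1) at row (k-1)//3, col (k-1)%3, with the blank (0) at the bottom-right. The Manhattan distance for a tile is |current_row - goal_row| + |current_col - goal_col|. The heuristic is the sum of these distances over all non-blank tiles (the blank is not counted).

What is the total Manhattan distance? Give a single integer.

Tile 7: (0,1)->(2,0) = 3
Tile 4: (0,2)->(1,0) = 3
Tile 5: (1,0)->(1,1) = 1
Tile 1: (1,1)->(0,0) = 2
Tile 6: (1,2)->(1,2) = 0
Tile 8: (2,0)->(2,1) = 1
Tile 2: (2,1)->(0,1) = 2
Tile 3: (2,2)->(0,2) = 2
Sum: 3 + 3 + 1 + 2 + 0 + 1 + 2 + 2 = 14

Answer: 14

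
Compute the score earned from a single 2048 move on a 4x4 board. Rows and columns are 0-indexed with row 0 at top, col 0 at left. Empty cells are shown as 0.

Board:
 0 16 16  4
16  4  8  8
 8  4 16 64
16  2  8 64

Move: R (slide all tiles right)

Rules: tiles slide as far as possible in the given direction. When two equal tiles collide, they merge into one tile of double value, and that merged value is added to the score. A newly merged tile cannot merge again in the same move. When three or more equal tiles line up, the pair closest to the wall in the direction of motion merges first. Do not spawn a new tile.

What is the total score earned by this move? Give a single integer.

Slide right:
row 0: [0, 16, 16, 4] -> [0, 0, 32, 4]  score +32 (running 32)
row 1: [16, 4, 8, 8] -> [0, 16, 4, 16]  score +16 (running 48)
row 2: [8, 4, 16, 64] -> [8, 4, 16, 64]  score +0 (running 48)
row 3: [16, 2, 8, 64] -> [16, 2, 8, 64]  score +0 (running 48)
Board after move:
 0  0 32  4
 0 16  4 16
 8  4 16 64
16  2  8 64

Answer: 48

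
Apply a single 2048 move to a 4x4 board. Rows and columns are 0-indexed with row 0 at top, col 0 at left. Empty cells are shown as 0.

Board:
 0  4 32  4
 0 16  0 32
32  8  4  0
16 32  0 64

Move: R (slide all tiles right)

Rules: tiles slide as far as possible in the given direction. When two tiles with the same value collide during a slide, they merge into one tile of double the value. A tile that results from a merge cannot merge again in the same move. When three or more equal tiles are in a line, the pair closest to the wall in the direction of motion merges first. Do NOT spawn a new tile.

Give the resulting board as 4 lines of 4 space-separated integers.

Slide right:
row 0: [0, 4, 32, 4] -> [0, 4, 32, 4]
row 1: [0, 16, 0, 32] -> [0, 0, 16, 32]
row 2: [32, 8, 4, 0] -> [0, 32, 8, 4]
row 3: [16, 32, 0, 64] -> [0, 16, 32, 64]

Answer:  0  4 32  4
 0  0 16 32
 0 32  8  4
 0 16 32 64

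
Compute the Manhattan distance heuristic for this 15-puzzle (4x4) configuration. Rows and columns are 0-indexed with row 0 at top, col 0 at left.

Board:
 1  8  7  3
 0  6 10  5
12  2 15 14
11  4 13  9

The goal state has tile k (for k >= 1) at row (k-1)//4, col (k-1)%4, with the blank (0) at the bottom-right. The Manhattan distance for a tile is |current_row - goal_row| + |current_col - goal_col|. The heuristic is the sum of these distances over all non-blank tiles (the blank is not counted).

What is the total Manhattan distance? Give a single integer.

Tile 1: at (0,0), goal (0,0), distance |0-0|+|0-0| = 0
Tile 8: at (0,1), goal (1,3), distance |0-1|+|1-3| = 3
Tile 7: at (0,2), goal (1,2), distance |0-1|+|2-2| = 1
Tile 3: at (0,3), goal (0,2), distance |0-0|+|3-2| = 1
Tile 6: at (1,1), goal (1,1), distance |1-1|+|1-1| = 0
Tile 10: at (1,2), goal (2,1), distance |1-2|+|2-1| = 2
Tile 5: at (1,3), goal (1,0), distance |1-1|+|3-0| = 3
Tile 12: at (2,0), goal (2,3), distance |2-2|+|0-3| = 3
Tile 2: at (2,1), goal (0,1), distance |2-0|+|1-1| = 2
Tile 15: at (2,2), goal (3,2), distance |2-3|+|2-2| = 1
Tile 14: at (2,3), goal (3,1), distance |2-3|+|3-1| = 3
Tile 11: at (3,0), goal (2,2), distance |3-2|+|0-2| = 3
Tile 4: at (3,1), goal (0,3), distance |3-0|+|1-3| = 5
Tile 13: at (3,2), goal (3,0), distance |3-3|+|2-0| = 2
Tile 9: at (3,3), goal (2,0), distance |3-2|+|3-0| = 4
Sum: 0 + 3 + 1 + 1 + 0 + 2 + 3 + 3 + 2 + 1 + 3 + 3 + 5 + 2 + 4 = 33

Answer: 33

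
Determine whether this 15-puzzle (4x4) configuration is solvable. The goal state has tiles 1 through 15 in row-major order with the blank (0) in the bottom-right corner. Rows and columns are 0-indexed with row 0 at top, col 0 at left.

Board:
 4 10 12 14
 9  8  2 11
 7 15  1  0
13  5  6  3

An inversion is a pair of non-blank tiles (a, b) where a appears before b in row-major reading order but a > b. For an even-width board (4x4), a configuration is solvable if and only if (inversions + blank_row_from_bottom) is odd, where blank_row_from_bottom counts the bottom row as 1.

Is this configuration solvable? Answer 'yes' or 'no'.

Inversions: 63
Blank is in row 2 (0-indexed from top), which is row 2 counting from the bottom (bottom = 1).
63 + 2 = 65, which is odd, so the puzzle is solvable.

Answer: yes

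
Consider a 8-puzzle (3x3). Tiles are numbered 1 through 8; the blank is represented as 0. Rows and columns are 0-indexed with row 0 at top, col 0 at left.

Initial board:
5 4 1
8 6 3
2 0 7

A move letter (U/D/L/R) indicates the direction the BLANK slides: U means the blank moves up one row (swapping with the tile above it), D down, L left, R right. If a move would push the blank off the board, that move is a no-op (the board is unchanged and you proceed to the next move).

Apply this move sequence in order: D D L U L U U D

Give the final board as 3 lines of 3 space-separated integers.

Answer: 5 4 1
0 6 3
8 2 7

Derivation:
After move 1 (D):
5 4 1
8 6 3
2 0 7

After move 2 (D):
5 4 1
8 6 3
2 0 7

After move 3 (L):
5 4 1
8 6 3
0 2 7

After move 4 (U):
5 4 1
0 6 3
8 2 7

After move 5 (L):
5 4 1
0 6 3
8 2 7

After move 6 (U):
0 4 1
5 6 3
8 2 7

After move 7 (U):
0 4 1
5 6 3
8 2 7

After move 8 (D):
5 4 1
0 6 3
8 2 7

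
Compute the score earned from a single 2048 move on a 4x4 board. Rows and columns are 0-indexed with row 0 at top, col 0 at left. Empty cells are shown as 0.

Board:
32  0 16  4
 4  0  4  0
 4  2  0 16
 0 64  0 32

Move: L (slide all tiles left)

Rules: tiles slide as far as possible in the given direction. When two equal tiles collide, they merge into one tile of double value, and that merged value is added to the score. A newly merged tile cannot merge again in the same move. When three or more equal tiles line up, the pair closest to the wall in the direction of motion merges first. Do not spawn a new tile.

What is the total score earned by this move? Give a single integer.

Slide left:
row 0: [32, 0, 16, 4] -> [32, 16, 4, 0]  score +0 (running 0)
row 1: [4, 0, 4, 0] -> [8, 0, 0, 0]  score +8 (running 8)
row 2: [4, 2, 0, 16] -> [4, 2, 16, 0]  score +0 (running 8)
row 3: [0, 64, 0, 32] -> [64, 32, 0, 0]  score +0 (running 8)
Board after move:
32 16  4  0
 8  0  0  0
 4  2 16  0
64 32  0  0

Answer: 8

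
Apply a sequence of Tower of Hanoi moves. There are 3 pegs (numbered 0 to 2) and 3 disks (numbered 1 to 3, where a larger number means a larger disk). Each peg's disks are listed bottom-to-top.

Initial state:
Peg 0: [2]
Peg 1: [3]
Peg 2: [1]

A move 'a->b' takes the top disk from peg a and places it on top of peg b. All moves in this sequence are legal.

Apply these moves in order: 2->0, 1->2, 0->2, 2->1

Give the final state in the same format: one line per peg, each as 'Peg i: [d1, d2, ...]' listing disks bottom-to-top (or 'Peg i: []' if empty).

After move 1 (2->0):
Peg 0: [2, 1]
Peg 1: [3]
Peg 2: []

After move 2 (1->2):
Peg 0: [2, 1]
Peg 1: []
Peg 2: [3]

After move 3 (0->2):
Peg 0: [2]
Peg 1: []
Peg 2: [3, 1]

After move 4 (2->1):
Peg 0: [2]
Peg 1: [1]
Peg 2: [3]

Answer: Peg 0: [2]
Peg 1: [1]
Peg 2: [3]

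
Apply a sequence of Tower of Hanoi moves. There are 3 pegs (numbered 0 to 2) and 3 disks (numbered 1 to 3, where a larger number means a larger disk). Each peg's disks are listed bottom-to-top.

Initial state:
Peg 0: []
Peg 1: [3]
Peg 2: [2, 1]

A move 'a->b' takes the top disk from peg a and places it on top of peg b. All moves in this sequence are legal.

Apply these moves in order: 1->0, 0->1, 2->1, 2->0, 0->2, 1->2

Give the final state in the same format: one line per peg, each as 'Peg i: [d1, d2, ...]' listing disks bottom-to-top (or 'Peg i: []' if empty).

Answer: Peg 0: []
Peg 1: [3]
Peg 2: [2, 1]

Derivation:
After move 1 (1->0):
Peg 0: [3]
Peg 1: []
Peg 2: [2, 1]

After move 2 (0->1):
Peg 0: []
Peg 1: [3]
Peg 2: [2, 1]

After move 3 (2->1):
Peg 0: []
Peg 1: [3, 1]
Peg 2: [2]

After move 4 (2->0):
Peg 0: [2]
Peg 1: [3, 1]
Peg 2: []

After move 5 (0->2):
Peg 0: []
Peg 1: [3, 1]
Peg 2: [2]

After move 6 (1->2):
Peg 0: []
Peg 1: [3]
Peg 2: [2, 1]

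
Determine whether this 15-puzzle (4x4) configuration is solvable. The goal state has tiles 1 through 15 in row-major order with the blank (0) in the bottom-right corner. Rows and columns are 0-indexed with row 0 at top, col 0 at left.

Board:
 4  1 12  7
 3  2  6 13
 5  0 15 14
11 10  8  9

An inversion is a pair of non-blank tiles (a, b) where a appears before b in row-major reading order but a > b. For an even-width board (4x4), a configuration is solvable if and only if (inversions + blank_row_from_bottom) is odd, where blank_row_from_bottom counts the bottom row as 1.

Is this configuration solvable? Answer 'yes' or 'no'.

Inversions: 37
Blank is in row 2 (0-indexed from top), which is row 2 counting from the bottom (bottom = 1).
37 + 2 = 39, which is odd, so the puzzle is solvable.

Answer: yes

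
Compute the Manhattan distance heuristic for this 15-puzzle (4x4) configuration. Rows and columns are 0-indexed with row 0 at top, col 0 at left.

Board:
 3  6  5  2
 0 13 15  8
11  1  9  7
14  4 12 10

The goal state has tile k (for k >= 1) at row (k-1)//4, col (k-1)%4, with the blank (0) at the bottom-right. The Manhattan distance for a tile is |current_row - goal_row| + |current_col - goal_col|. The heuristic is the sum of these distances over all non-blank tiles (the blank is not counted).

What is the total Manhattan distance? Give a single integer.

Answer: 33

Derivation:
Tile 3: at (0,0), goal (0,2), distance |0-0|+|0-2| = 2
Tile 6: at (0,1), goal (1,1), distance |0-1|+|1-1| = 1
Tile 5: at (0,2), goal (1,0), distance |0-1|+|2-0| = 3
Tile 2: at (0,3), goal (0,1), distance |0-0|+|3-1| = 2
Tile 13: at (1,1), goal (3,0), distance |1-3|+|1-0| = 3
Tile 15: at (1,2), goal (3,2), distance |1-3|+|2-2| = 2
Tile 8: at (1,3), goal (1,3), distance |1-1|+|3-3| = 0
Tile 11: at (2,0), goal (2,2), distance |2-2|+|0-2| = 2
Tile 1: at (2,1), goal (0,0), distance |2-0|+|1-0| = 3
Tile 9: at (2,2), goal (2,0), distance |2-2|+|2-0| = 2
Tile 7: at (2,3), goal (1,2), distance |2-1|+|3-2| = 2
Tile 14: at (3,0), goal (3,1), distance |3-3|+|0-1| = 1
Tile 4: at (3,1), goal (0,3), distance |3-0|+|1-3| = 5
Tile 12: at (3,2), goal (2,3), distance |3-2|+|2-3| = 2
Tile 10: at (3,3), goal (2,1), distance |3-2|+|3-1| = 3
Sum: 2 + 1 + 3 + 2 + 3 + 2 + 0 + 2 + 3 + 2 + 2 + 1 + 5 + 2 + 3 = 33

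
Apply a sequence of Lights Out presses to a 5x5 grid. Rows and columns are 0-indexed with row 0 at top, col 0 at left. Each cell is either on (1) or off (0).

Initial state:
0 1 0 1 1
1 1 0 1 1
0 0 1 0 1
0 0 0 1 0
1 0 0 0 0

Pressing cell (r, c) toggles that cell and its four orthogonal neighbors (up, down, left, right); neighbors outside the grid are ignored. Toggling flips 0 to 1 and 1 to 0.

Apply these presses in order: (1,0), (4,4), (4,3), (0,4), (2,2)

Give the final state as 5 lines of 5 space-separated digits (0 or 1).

Answer: 1 1 0 0 0
0 0 1 1 0
1 1 0 1 1
0 0 1 0 1
1 0 1 0 0

Derivation:
After press 1 at (1,0):
1 1 0 1 1
0 0 0 1 1
1 0 1 0 1
0 0 0 1 0
1 0 0 0 0

After press 2 at (4,4):
1 1 0 1 1
0 0 0 1 1
1 0 1 0 1
0 0 0 1 1
1 0 0 1 1

After press 3 at (4,3):
1 1 0 1 1
0 0 0 1 1
1 0 1 0 1
0 0 0 0 1
1 0 1 0 0

After press 4 at (0,4):
1 1 0 0 0
0 0 0 1 0
1 0 1 0 1
0 0 0 0 1
1 0 1 0 0

After press 5 at (2,2):
1 1 0 0 0
0 0 1 1 0
1 1 0 1 1
0 0 1 0 1
1 0 1 0 0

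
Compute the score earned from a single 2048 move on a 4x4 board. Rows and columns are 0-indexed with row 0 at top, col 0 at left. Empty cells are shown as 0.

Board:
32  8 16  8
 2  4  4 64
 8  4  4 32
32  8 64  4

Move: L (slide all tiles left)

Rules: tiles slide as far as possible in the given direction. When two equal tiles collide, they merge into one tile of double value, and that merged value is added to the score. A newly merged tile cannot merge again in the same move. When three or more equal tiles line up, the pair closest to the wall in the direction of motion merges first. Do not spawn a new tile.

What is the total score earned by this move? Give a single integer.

Slide left:
row 0: [32, 8, 16, 8] -> [32, 8, 16, 8]  score +0 (running 0)
row 1: [2, 4, 4, 64] -> [2, 8, 64, 0]  score +8 (running 8)
row 2: [8, 4, 4, 32] -> [8, 8, 32, 0]  score +8 (running 16)
row 3: [32, 8, 64, 4] -> [32, 8, 64, 4]  score +0 (running 16)
Board after move:
32  8 16  8
 2  8 64  0
 8  8 32  0
32  8 64  4

Answer: 16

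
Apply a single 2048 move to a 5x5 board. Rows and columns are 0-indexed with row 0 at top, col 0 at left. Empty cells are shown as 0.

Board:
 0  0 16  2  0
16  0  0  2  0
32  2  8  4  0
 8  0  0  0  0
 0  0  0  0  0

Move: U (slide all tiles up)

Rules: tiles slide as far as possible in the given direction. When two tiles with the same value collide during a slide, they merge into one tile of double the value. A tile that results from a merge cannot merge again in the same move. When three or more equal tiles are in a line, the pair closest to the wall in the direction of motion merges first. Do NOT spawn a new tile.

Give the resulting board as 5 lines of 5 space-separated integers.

Slide up:
col 0: [0, 16, 32, 8, 0] -> [16, 32, 8, 0, 0]
col 1: [0, 0, 2, 0, 0] -> [2, 0, 0, 0, 0]
col 2: [16, 0, 8, 0, 0] -> [16, 8, 0, 0, 0]
col 3: [2, 2, 4, 0, 0] -> [4, 4, 0, 0, 0]
col 4: [0, 0, 0, 0, 0] -> [0, 0, 0, 0, 0]

Answer: 16  2 16  4  0
32  0  8  4  0
 8  0  0  0  0
 0  0  0  0  0
 0  0  0  0  0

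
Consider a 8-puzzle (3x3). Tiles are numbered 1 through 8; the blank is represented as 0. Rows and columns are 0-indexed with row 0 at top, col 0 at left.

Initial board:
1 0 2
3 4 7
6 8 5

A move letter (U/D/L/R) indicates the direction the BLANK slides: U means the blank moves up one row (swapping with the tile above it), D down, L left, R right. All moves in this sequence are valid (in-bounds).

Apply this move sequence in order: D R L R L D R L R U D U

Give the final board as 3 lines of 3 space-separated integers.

Answer: 1 4 2
3 8 0
6 5 7

Derivation:
After move 1 (D):
1 4 2
3 0 7
6 8 5

After move 2 (R):
1 4 2
3 7 0
6 8 5

After move 3 (L):
1 4 2
3 0 7
6 8 5

After move 4 (R):
1 4 2
3 7 0
6 8 5

After move 5 (L):
1 4 2
3 0 7
6 8 5

After move 6 (D):
1 4 2
3 8 7
6 0 5

After move 7 (R):
1 4 2
3 8 7
6 5 0

After move 8 (L):
1 4 2
3 8 7
6 0 5

After move 9 (R):
1 4 2
3 8 7
6 5 0

After move 10 (U):
1 4 2
3 8 0
6 5 7

After move 11 (D):
1 4 2
3 8 7
6 5 0

After move 12 (U):
1 4 2
3 8 0
6 5 7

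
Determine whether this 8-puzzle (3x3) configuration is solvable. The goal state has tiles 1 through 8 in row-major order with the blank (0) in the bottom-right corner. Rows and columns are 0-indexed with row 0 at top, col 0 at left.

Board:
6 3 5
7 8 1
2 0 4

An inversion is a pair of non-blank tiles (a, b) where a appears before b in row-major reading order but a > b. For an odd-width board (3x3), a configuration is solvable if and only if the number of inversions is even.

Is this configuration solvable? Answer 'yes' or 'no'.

Inversions (pairs i<j in row-major order where tile[i] > tile[j] > 0): 16
16 is even, so the puzzle is solvable.

Answer: yes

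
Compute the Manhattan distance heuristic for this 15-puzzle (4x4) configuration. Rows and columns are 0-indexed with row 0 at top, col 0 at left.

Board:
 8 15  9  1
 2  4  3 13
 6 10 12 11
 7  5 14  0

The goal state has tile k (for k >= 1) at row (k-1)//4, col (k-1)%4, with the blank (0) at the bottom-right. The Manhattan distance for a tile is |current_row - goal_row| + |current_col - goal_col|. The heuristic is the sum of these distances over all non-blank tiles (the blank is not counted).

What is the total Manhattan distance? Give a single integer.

Answer: 38

Derivation:
Tile 8: (0,0)->(1,3) = 4
Tile 15: (0,1)->(3,2) = 4
Tile 9: (0,2)->(2,0) = 4
Tile 1: (0,3)->(0,0) = 3
Tile 2: (1,0)->(0,1) = 2
Tile 4: (1,1)->(0,3) = 3
Tile 3: (1,2)->(0,2) = 1
Tile 13: (1,3)->(3,0) = 5
Tile 6: (2,0)->(1,1) = 2
Tile 10: (2,1)->(2,1) = 0
Tile 12: (2,2)->(2,3) = 1
Tile 11: (2,3)->(2,2) = 1
Tile 7: (3,0)->(1,2) = 4
Tile 5: (3,1)->(1,0) = 3
Tile 14: (3,2)->(3,1) = 1
Sum: 4 + 4 + 4 + 3 + 2 + 3 + 1 + 5 + 2 + 0 + 1 + 1 + 4 + 3 + 1 = 38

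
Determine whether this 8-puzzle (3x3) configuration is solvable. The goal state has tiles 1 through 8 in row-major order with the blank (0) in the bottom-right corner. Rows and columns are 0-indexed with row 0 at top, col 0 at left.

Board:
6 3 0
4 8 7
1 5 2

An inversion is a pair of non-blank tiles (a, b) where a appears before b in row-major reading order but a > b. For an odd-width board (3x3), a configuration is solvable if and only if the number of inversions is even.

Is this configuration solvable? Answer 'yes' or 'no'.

Inversions (pairs i<j in row-major order where tile[i] > tile[j] > 0): 17
17 is odd, so the puzzle is not solvable.

Answer: no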